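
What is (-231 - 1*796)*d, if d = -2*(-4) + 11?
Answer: -19513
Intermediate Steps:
d = 19 (d = 8 + 11 = 19)
(-231 - 1*796)*d = (-231 - 1*796)*19 = (-231 - 796)*19 = -1027*19 = -19513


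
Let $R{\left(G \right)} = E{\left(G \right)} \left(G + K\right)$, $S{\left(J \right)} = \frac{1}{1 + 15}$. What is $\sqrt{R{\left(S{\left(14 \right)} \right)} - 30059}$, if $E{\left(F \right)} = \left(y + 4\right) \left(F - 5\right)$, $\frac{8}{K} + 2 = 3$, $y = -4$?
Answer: $i \sqrt{30059} \approx 173.38 i$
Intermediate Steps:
$K = 8$ ($K = \frac{8}{-2 + 3} = \frac{8}{1} = 8 \cdot 1 = 8$)
$E{\left(F \right)} = 0$ ($E{\left(F \right)} = \left(-4 + 4\right) \left(F - 5\right) = 0 \left(-5 + F\right) = 0$)
$S{\left(J \right)} = \frac{1}{16}$
$R{\left(G \right)} = 0$ ($R{\left(G \right)} = 0 \left(G + 8\right) = 0 \left(8 + G\right) = 0$)
$\sqrt{R{\left(S{\left(14 \right)} \right)} - 30059} = \sqrt{0 - 30059} = \sqrt{-30059} = i \sqrt{30059}$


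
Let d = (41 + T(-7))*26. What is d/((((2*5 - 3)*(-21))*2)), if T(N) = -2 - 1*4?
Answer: -65/21 ≈ -3.0952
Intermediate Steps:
T(N) = -6 (T(N) = -2 - 4 = -6)
d = 910 (d = (41 - 6)*26 = 35*26 = 910)
d/((((2*5 - 3)*(-21))*2)) = 910/((((2*5 - 3)*(-21))*2)) = 910/((((10 - 3)*(-21))*2)) = 910/(((7*(-21))*2)) = 910/((-147*2)) = 910/(-294) = 910*(-1/294) = -65/21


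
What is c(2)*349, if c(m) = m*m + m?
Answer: 2094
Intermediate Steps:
c(m) = m + m**2 (c(m) = m**2 + m = m + m**2)
c(2)*349 = (2*(1 + 2))*349 = (2*3)*349 = 6*349 = 2094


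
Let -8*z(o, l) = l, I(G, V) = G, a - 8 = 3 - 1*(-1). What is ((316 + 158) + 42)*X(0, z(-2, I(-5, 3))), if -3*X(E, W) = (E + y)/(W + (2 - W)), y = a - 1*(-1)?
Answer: -1118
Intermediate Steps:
a = 12 (a = 8 + (3 - 1*(-1)) = 8 + (3 + 1) = 8 + 4 = 12)
z(o, l) = -l/8
y = 13 (y = 12 - 1*(-1) = 12 + 1 = 13)
X(E, W) = -13/6 - E/6 (X(E, W) = -(E + 13)/(3*(W + (2 - W))) = -(13 + E)/(3*2) = -(13/2 + E/2)/3 = -13/6 - E/6)
((316 + 158) + 42)*X(0, z(-2, I(-5, 3))) = ((316 + 158) + 42)*(-13/6 - ⅙*0) = (474 + 42)*(-13/6 + 0) = 516*(-13/6) = -1118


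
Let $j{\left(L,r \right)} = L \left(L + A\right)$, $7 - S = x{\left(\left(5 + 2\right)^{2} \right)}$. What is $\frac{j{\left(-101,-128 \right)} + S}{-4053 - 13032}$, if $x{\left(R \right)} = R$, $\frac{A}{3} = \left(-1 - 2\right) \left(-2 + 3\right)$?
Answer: $- \frac{11068}{17085} \approx -0.64782$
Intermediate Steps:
$A = -9$ ($A = 3 \left(-1 - 2\right) \left(-2 + 3\right) = 3 \left(\left(-3\right) 1\right) = 3 \left(-3\right) = -9$)
$S = -42$ ($S = 7 - \left(5 + 2\right)^{2} = 7 - 7^{2} = 7 - 49 = -42$)
$j{\left(L,r \right)} = L \left(-9 + L\right)$ ($j{\left(L,r \right)} = L \left(L - 9\right) = L \left(-9 + L\right)$)
$\frac{j{\left(-101,-128 \right)} + S}{-4053 - 13032} = \frac{- 101 \left(-9 - 101\right) - 42}{-4053 - 13032} = \frac{\left(-101\right) \left(-110\right) - 42}{-17085} = \left(11110 - 42\right) \left(- \frac{1}{17085}\right) = 11068 \left(- \frac{1}{17085}\right) = - \frac{11068}{17085}$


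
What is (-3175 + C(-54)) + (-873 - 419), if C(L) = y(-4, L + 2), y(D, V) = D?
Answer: -4471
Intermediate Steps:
C(L) = -4
(-3175 + C(-54)) + (-873 - 419) = (-3175 - 4) + (-873 - 419) = -3179 - 1292 = -4471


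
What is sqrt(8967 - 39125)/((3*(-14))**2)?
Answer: I*sqrt(30158)/1764 ≈ 0.098447*I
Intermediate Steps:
sqrt(8967 - 39125)/((3*(-14))**2) = sqrt(-30158)/((-42)**2) = (I*sqrt(30158))/1764 = (I*sqrt(30158))*(1/1764) = I*sqrt(30158)/1764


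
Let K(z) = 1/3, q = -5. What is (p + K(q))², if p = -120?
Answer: 128881/9 ≈ 14320.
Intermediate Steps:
K(z) = ⅓
(p + K(q))² = (-120 + ⅓)² = (-359/3)² = 128881/9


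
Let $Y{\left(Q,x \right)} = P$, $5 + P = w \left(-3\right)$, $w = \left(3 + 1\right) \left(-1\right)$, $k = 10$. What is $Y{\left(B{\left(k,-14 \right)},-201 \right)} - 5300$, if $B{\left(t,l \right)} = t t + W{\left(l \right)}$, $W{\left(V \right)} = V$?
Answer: $-5293$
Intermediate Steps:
$w = -4$ ($w = 4 \left(-1\right) = -4$)
$P = 7$ ($P = -5 - -12 = -5 + 12 = 7$)
$B{\left(t,l \right)} = l + t^{2}$ ($B{\left(t,l \right)} = t t + l = t^{2} + l = l + t^{2}$)
$Y{\left(Q,x \right)} = 7$
$Y{\left(B{\left(k,-14 \right)},-201 \right)} - 5300 = 7 - 5300 = -5293$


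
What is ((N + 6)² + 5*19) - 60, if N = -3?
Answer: 44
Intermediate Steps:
((N + 6)² + 5*19) - 60 = ((-3 + 6)² + 5*19) - 60 = (3² + 95) - 60 = (9 + 95) - 60 = 104 - 60 = 44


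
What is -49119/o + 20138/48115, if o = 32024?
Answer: -1718461373/1540834760 ≈ -1.1153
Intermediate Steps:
-49119/o + 20138/48115 = -49119/32024 + 20138/48115 = -1718461373/1540834760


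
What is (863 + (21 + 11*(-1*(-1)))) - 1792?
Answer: -897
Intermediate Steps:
(863 + (21 + 11*(-1*(-1)))) - 1792 = (863 + (21 + 11*1)) - 1792 = (863 + (21 + 11)) - 1792 = (863 + 32) - 1792 = 895 - 1792 = -897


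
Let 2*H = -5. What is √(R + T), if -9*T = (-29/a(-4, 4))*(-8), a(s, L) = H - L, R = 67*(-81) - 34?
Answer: I*√8300149/39 ≈ 73.872*I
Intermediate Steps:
H = -5/2 (H = (½)*(-5) = -5/2 ≈ -2.5000)
R = -5461 (R = -5427 - 34 = -5461)
a(s, L) = -5/2 - L
T = 464/117 (T = --29/(-5/2 - 1*4)*(-8)/9 = --29/(-5/2 - 4)*(-8)/9 = --29/(-13/2)*(-8)/9 = -(-2/13*(-29))*(-8)/9 = -58*(-8)/117 = -⅑*(-464/13) = 464/117 ≈ 3.9658)
√(R + T) = √(-5461 + 464/117) = √(-638473/117) = I*√8300149/39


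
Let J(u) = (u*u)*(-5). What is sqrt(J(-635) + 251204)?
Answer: I*sqrt(1764921) ≈ 1328.5*I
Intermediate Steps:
J(u) = -5*u**2 (J(u) = u**2*(-5) = -5*u**2)
sqrt(J(-635) + 251204) = sqrt(-5*(-635)**2 + 251204) = sqrt(-5*403225 + 251204) = sqrt(-2016125 + 251204) = sqrt(-1764921) = I*sqrt(1764921)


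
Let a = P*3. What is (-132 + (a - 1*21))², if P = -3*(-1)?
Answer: 20736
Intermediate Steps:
P = 3
a = 9 (a = 3*3 = 9)
(-132 + (a - 1*21))² = (-132 + (9 - 1*21))² = (-132 + (9 - 21))² = (-132 - 12)² = (-144)² = 20736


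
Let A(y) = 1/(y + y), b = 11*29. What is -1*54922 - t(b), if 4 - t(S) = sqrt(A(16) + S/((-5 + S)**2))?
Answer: -54926 + sqrt(54402)/1256 ≈ -54926.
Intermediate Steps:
b = 319
A(y) = 1/(2*y)
t(S) = 4 - sqrt(1/32 + S/(-5 + S)**2) (t(S) = 4 - sqrt((1/2)/16 + S/((-5 + S)**2)) = 4 - sqrt((1/2)*(1/16) + S/(-5 + S)**2) = 4 - sqrt(1/32 + S/(-5 + S)**2))
-1*54922 - t(b) = -1*54922 - (4 - sqrt(2)*sqrt(1 + 32*319/(-5 + 319)**2)/8) = -54922 - (4 - sqrt(2)*sqrt(1 + 32*319/314**2)/8) = -54922 - (4 - sqrt(2)*sqrt(1 + 32*319*(1/98596))/8) = -54922 - (4 - sqrt(2)*sqrt(1 + 2552/24649)/8) = -54922 - (4 - sqrt(2)*sqrt(27201/24649)/8) = -54922 - (4 - sqrt(2)*sqrt(27201)/157/8) = -54922 - (4 - sqrt(54402)/1256) = -54922 + (-4 + sqrt(54402)/1256) = -54926 + sqrt(54402)/1256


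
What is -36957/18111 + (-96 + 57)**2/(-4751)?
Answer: -67709846/28681787 ≈ -2.3607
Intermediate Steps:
-36957/18111 + (-96 + 57)**2/(-4751) = -36957*1/18111 + (-39)**2*(-1/4751) = -12319/6037 + 1521*(-1/4751) = -12319/6037 - 1521/4751 = -67709846/28681787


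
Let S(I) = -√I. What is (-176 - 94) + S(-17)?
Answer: -270 - I*√17 ≈ -270.0 - 4.1231*I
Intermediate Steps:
(-176 - 94) + S(-17) = (-176 - 94) - √(-17) = -270 - I*√17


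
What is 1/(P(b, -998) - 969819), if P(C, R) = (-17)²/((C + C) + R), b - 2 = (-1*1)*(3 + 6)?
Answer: -1012/981457117 ≈ -1.0311e-6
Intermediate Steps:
b = -7 (b = 2 + (-1*1)*(3 + 6) = 2 - 1*9 = 2 - 9 = -7)
P(C, R) = 289/(R + 2*C) (P(C, R) = 289/(2*C + R) = 289/(R + 2*C))
1/(P(b, -998) - 969819) = 1/(289/(-998 + 2*(-7)) - 969819) = 1/(289/(-998 - 14) - 969819) = 1/(289/(-1012) - 969819) = 1/(289*(-1/1012) - 969819) = 1/(-289/1012 - 969819) = 1/(-981457117/1012) = -1012/981457117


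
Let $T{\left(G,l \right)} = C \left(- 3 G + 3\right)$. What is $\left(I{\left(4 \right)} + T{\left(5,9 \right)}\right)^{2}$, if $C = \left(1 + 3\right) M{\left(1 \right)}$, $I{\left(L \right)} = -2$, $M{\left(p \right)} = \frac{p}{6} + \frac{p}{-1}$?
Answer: $1444$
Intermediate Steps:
$M{\left(p \right)} = - \frac{5 p}{6}$ ($M{\left(p \right)} = p \frac{1}{6} + p \left(-1\right) = \frac{p}{6} - p = - \frac{5 p}{6}$)
$C = - \frac{10}{3}$ ($C = \left(1 + 3\right) \left(\left(- \frac{5}{6}\right) 1\right) = 4 \left(- \frac{5}{6}\right) = - \frac{10}{3} \approx -3.3333$)
$T{\left(G,l \right)} = -10 + 10 G$ ($T{\left(G,l \right)} = - \frac{10 \left(- 3 G + 3\right)}{3} = - \frac{10 \left(3 - 3 G\right)}{3} = -10 + 10 G$)
$\left(I{\left(4 \right)} + T{\left(5,9 \right)}\right)^{2} = \left(-2 + \left(-10 + 10 \cdot 5\right)\right)^{2} = \left(-2 + \left(-10 + 50\right)\right)^{2} = \left(-2 + 40\right)^{2} = 38^{2} = 1444$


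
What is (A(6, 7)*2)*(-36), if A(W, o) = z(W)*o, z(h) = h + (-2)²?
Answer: -5040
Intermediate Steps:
z(h) = 4 + h (z(h) = h + 4 = 4 + h)
A(W, o) = o*(4 + W) (A(W, o) = (4 + W)*o = o*(4 + W))
(A(6, 7)*2)*(-36) = ((7*(4 + 6))*2)*(-36) = ((7*10)*2)*(-36) = (70*2)*(-36) = 140*(-36) = -5040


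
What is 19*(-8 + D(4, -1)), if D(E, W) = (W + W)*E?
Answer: -304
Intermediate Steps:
D(E, W) = 2*E*W (D(E, W) = (2*W)*E = 2*E*W)
19*(-8 + D(4, -1)) = 19*(-8 + 2*4*(-1)) = 19*(-8 - 8) = 19*(-16) = -304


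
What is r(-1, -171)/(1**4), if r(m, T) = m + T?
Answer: -172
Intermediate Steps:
r(m, T) = T + m
r(-1, -171)/(1**4) = (-171 - 1)/(1**4) = -172/1 = -172*1 = -172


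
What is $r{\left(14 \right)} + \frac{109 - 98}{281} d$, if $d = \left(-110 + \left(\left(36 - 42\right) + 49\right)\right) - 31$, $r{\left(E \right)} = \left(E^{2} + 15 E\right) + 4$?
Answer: $\frac{114132}{281} \approx 406.16$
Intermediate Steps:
$r{\left(E \right)} = 4 + E^{2} + 15 E$
$d = -98$ ($d = \left(-110 + \left(-6 + 49\right)\right) - 31 = \left(-110 + 43\right) - 31 = -67 - 31 = -98$)
$r{\left(14 \right)} + \frac{109 - 98}{281} d = \left(4 + 14^{2} + 15 \cdot 14\right) + \frac{109 - 98}{281} \left(-98\right) = \left(4 + 196 + 210\right) + \left(109 - 98\right) \frac{1}{281} \left(-98\right) = 410 + 11 \cdot \frac{1}{281} \left(-98\right) = 410 + \frac{11}{281} \left(-98\right) = 410 - \frac{1078}{281} = \frac{114132}{281}$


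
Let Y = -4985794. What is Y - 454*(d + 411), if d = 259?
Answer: -5289974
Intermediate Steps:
Y - 454*(d + 411) = -4985794 - 454*(259 + 411) = -4985794 - 454*670 = -4985794 - 1*304180 = -4985794 - 304180 = -5289974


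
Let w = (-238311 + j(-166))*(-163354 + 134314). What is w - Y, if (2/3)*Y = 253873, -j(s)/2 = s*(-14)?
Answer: 14110297101/2 ≈ 7.0551e+9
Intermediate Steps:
j(s) = 28*s (j(s) = -2*s*(-14) = -(-28)*s = 28*s)
Y = 761619/2 (Y = (3/2)*253873 = 761619/2 ≈ 3.8081e+5)
w = 7055529360 (w = (-238311 + 28*(-166))*(-163354 + 134314) = (-238311 - 4648)*(-29040) = -242959*(-29040) = 7055529360)
w - Y = 7055529360 - 1*761619/2 = 7055529360 - 761619/2 = 14110297101/2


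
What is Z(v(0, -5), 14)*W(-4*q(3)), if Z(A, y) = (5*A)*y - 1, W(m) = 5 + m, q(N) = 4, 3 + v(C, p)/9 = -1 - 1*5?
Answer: 62381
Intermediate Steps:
v(C, p) = -81 (v(C, p) = -27 + 9*(-1 - 1*5) = -27 + 9*(-1 - 5) = -27 + 9*(-6) = -27 - 54 = -81)
Z(A, y) = -1 + 5*A*y (Z(A, y) = 5*A*y - 1 = -1 + 5*A*y)
Z(v(0, -5), 14)*W(-4*q(3)) = (-1 + 5*(-81)*14)*(5 - 4*4) = (-1 - 5670)*(5 - 16) = -5671*(-11) = 62381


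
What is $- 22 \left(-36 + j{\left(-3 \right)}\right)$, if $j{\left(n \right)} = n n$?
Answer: $594$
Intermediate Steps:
$j{\left(n \right)} = n^{2}$
$- 22 \left(-36 + j{\left(-3 \right)}\right) = - 22 \left(-36 + \left(-3\right)^{2}\right) = - 22 \left(-36 + 9\right) = \left(-22\right) \left(-27\right) = 594$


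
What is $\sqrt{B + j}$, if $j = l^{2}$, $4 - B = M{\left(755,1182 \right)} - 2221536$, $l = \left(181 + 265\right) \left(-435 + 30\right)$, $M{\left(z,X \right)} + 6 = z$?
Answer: $\sqrt{32629417691} \approx 1.8064 \cdot 10^{5}$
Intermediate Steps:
$M{\left(z,X \right)} = -6 + z$
$l = -180630$ ($l = 446 \left(-405\right) = -180630$)
$B = 2220791$ ($B = 4 - \left(\left(-6 + 755\right) - 2221536\right) = 4 - \left(749 - 2221536\right) = 4 - -2220787 = 4 + 2220787 = 2220791$)
$j = 32627196900$ ($j = \left(-180630\right)^{2} = 32627196900$)
$\sqrt{B + j} = \sqrt{2220791 + 32627196900} = \sqrt{32629417691}$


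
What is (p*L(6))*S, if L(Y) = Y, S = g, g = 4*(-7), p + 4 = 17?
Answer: -2184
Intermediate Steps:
p = 13 (p = -4 + 17 = 13)
g = -28
S = -28
(p*L(6))*S = (13*6)*(-28) = 78*(-28) = -2184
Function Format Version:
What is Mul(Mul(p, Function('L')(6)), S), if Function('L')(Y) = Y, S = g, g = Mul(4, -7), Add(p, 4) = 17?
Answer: -2184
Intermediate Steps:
p = 13 (p = Add(-4, 17) = 13)
g = -28
S = -28
Mul(Mul(p, Function('L')(6)), S) = Mul(Mul(13, 6), -28) = Mul(78, -28) = -2184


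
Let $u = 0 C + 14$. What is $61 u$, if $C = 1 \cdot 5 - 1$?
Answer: $854$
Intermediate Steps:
$C = 4$ ($C = 5 - 1 = 4$)
$u = 14$ ($u = 0 \cdot 4 + 14 = 0 + 14 = 14$)
$61 u = 61 \cdot 14 = 854$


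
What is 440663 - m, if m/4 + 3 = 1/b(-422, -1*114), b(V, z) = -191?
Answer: 84168929/191 ≈ 4.4068e+5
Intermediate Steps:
m = -2296/191 (m = -12 + 4/(-191) = -12 + 4*(-1/191) = -12 - 4/191 = -2296/191 ≈ -12.021)
440663 - m = 440663 - 1*(-2296/191) = 440663 + 2296/191 = 84168929/191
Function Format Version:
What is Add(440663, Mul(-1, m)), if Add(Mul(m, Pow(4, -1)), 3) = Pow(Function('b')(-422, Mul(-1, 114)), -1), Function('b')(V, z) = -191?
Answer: Rational(84168929, 191) ≈ 4.4068e+5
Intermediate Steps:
m = Rational(-2296, 191) (m = Add(-12, Mul(4, Pow(-191, -1))) = Add(-12, Mul(4, Rational(-1, 191))) = Add(-12, Rational(-4, 191)) = Rational(-2296, 191) ≈ -12.021)
Add(440663, Mul(-1, m)) = Add(440663, Mul(-1, Rational(-2296, 191))) = Add(440663, Rational(2296, 191)) = Rational(84168929, 191)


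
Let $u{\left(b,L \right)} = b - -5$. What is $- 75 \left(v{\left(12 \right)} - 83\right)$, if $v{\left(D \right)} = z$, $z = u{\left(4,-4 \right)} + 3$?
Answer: $5325$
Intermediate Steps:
$u{\left(b,L \right)} = 5 + b$ ($u{\left(b,L \right)} = b + 5 = 5 + b$)
$z = 12$ ($z = \left(5 + 4\right) + 3 = 9 + 3 = 12$)
$v{\left(D \right)} = 12$
$- 75 \left(v{\left(12 \right)} - 83\right) = - 75 \left(12 - 83\right) = \left(-75\right) \left(-71\right) = 5325$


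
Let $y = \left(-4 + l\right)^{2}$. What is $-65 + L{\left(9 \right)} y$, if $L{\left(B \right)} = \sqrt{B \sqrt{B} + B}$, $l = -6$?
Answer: $535$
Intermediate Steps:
$y = 100$ ($y = \left(-4 - 6\right)^{2} = \left(-10\right)^{2} = 100$)
$L{\left(B \right)} = \sqrt{B + B^{\frac{3}{2}}}$ ($L{\left(B \right)} = \sqrt{B^{\frac{3}{2}} + B} = \sqrt{B + B^{\frac{3}{2}}}$)
$-65 + L{\left(9 \right)} y = -65 + \sqrt{9 + 9^{\frac{3}{2}}} \cdot 100 = -65 + \sqrt{9 + 27} \cdot 100 = -65 + \sqrt{36} \cdot 100 = -65 + 6 \cdot 100 = -65 + 600 = 535$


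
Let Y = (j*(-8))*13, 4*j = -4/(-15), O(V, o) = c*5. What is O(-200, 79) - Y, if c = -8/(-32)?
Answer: 491/60 ≈ 8.1833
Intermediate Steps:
c = ¼ (c = -8*(-1/32) = ¼ ≈ 0.25000)
O(V, o) = 5/4 (O(V, o) = (¼)*5 = 5/4)
j = 1/15 (j = (-4/(-15))/4 = (-4*(-1/15))/4 = (¼)*(4/15) = 1/15 ≈ 0.066667)
Y = -104/15 (Y = ((1/15)*(-8))*13 = -8/15*13 = -104/15 ≈ -6.9333)
O(-200, 79) - Y = 5/4 - 1*(-104/15) = 5/4 + 104/15 = 491/60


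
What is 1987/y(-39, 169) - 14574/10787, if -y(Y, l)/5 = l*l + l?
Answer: -302141267/221364650 ≈ -1.3649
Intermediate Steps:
y(Y, l) = -5*l - 5*l² (y(Y, l) = -5*(l*l + l) = -5*(l² + l) = -5*(l + l²) = -5*l - 5*l²)
1987/y(-39, 169) - 14574/10787 = 1987/((-5*169*(1 + 169))) - 14574/10787 = 1987/((-5*169*170)) - 14574*1/10787 = 1987/(-143650) - 2082/1541 = 1987*(-1/143650) - 2082/1541 = -1987/143650 - 2082/1541 = -302141267/221364650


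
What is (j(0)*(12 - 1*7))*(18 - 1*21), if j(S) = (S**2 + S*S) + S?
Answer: 0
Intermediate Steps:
j(S) = S + 2*S**2 (j(S) = (S**2 + S**2) + S = 2*S**2 + S = S + 2*S**2)
(j(0)*(12 - 1*7))*(18 - 1*21) = ((0*(1 + 2*0))*(12 - 1*7))*(18 - 1*21) = ((0*(1 + 0))*(12 - 7))*(18 - 21) = ((0*1)*5)*(-3) = (0*5)*(-3) = 0*(-3) = 0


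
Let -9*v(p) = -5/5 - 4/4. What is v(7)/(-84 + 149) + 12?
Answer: 7022/585 ≈ 12.003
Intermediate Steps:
v(p) = 2/9 (v(p) = -(-5/5 - 4/4)/9 = -(-5*1/5 - 4*1/4)/9 = -(-1 - 1)/9 = -1/9*(-2) = 2/9)
v(7)/(-84 + 149) + 12 = (2/9)/(-84 + 149) + 12 = (2/9)/65 + 12 = (1/65)*(2/9) + 12 = 2/585 + 12 = 7022/585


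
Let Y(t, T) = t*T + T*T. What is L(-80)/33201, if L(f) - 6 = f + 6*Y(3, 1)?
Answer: -50/33201 ≈ -0.0015060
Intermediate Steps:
Y(t, T) = T² + T*t (Y(t, T) = T*t + T² = T² + T*t)
L(f) = 30 + f (L(f) = 6 + (f + 6*(1*(1 + 3))) = 6 + (f + 6*(1*4)) = 6 + (f + 6*4) = 6 + (f + 24) = 6 + (24 + f) = 30 + f)
L(-80)/33201 = (30 - 80)/33201 = -50*1/33201 = -50/33201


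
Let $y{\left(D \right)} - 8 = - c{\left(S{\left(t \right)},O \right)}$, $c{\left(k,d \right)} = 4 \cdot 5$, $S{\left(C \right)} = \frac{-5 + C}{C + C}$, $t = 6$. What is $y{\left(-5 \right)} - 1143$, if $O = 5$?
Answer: $-1155$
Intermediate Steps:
$S{\left(C \right)} = \frac{-5 + C}{2 C}$
$c{\left(k,d \right)} = 20$
$y{\left(D \right)} = -12$ ($y{\left(D \right)} = 8 - 20 = -12$)
$y{\left(-5 \right)} - 1143 = -12 - 1143 = -1155$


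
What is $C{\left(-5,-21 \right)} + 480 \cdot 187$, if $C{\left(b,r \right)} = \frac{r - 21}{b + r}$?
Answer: $\frac{1166901}{13} \approx 89762.0$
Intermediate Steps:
$C{\left(b,r \right)} = \frac{-21 + r}{b + r}$
$C{\left(-5,-21 \right)} + 480 \cdot 187 = \frac{-21 - 21}{-5 - 21} + 480 \cdot 187 = \frac{1}{-26} \left(-42\right) + 89760 = \left(- \frac{1}{26}\right) \left(-42\right) + 89760 = \frac{21}{13} + 89760 = \frac{1166901}{13}$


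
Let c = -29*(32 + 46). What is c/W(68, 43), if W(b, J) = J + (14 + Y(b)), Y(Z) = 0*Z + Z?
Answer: -2262/125 ≈ -18.096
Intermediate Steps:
Y(Z) = Z (Y(Z) = 0 + Z = Z)
c = -2262 (c = -29*78 = -2262)
W(b, J) = 14 + J + b (W(b, J) = J + (14 + b) = 14 + J + b)
c/W(68, 43) = -2262/(14 + 43 + 68) = -2262/125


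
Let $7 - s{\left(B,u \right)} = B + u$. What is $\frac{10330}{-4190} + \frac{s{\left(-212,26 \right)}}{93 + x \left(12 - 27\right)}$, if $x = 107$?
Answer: $- \frac{1642763}{633528} \approx -2.593$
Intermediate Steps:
$s{\left(B,u \right)} = 7 - B - u$ ($s{\left(B,u \right)} = 7 - \left(B + u\right) = 7 - B - u$)
$\frac{10330}{-4190} + \frac{s{\left(-212,26 \right)}}{93 + x \left(12 - 27\right)} = \frac{10330}{-4190} + \frac{7 - -212 - 26}{93 + 107 \left(12 - 27\right)} = 10330 \left(- \frac{1}{4190}\right) + \frac{7 + 212 - 26}{93 + 107 \left(-15\right)} = - \frac{1033}{419} + \frac{193}{93 - 1605} = - \frac{1033}{419} + \frac{193}{-1512} = - \frac{1033}{419} + 193 \left(- \frac{1}{1512}\right) = - \frac{1033}{419} - \frac{193}{1512} = - \frac{1642763}{633528}$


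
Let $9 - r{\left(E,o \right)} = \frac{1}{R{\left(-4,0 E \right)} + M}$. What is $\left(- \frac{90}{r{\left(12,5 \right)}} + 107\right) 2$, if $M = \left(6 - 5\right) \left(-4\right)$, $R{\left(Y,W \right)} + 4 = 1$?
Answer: $\frac{3109}{16} \approx 194.31$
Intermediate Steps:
$R{\left(Y,W \right)} = -3$ ($R{\left(Y,W \right)} = -4 + 1 = -3$)
$M = -4$ ($M = 1 \left(-4\right) = -4$)
$r{\left(E,o \right)} = \frac{64}{7}$ ($r{\left(E,o \right)} = 9 - \frac{1}{-3 - 4} = 9 - \frac{1}{-7} = 9 - - \frac{1}{7} = 9 + \frac{1}{7} = \frac{64}{7}$)
$\left(- \frac{90}{r{\left(12,5 \right)}} + 107\right) 2 = \left(- \frac{90}{\frac{64}{7}} + 107\right) 2 = \left(\left(-90\right) \frac{7}{64} + 107\right) 2 = \left(- \frac{315}{32} + 107\right) 2 = \frac{3109}{32} \cdot 2 = \frac{3109}{16}$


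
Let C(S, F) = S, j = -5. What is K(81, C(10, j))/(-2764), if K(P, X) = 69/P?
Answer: -23/74628 ≈ -0.00030820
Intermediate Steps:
K(81, C(10, j))/(-2764) = (69/81)/(-2764) = (69*(1/81))*(-1/2764) = (23/27)*(-1/2764) = -23/74628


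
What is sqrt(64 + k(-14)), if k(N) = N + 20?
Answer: sqrt(70) ≈ 8.3666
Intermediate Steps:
k(N) = 20 + N
sqrt(64 + k(-14)) = sqrt(64 + (20 - 14)) = sqrt(64 + 6) = sqrt(70)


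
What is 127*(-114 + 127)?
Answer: 1651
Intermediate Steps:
127*(-114 + 127) = 127*13 = 1651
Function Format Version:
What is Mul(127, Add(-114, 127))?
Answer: 1651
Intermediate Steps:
Mul(127, Add(-114, 127)) = Mul(127, 13) = 1651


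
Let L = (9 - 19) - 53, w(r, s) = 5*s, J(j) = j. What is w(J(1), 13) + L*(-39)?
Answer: 2522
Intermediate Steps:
L = -63 (L = -10 - 53 = -63)
w(J(1), 13) + L*(-39) = 5*13 - 63*(-39) = 65 + 2457 = 2522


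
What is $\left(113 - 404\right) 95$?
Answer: $-27645$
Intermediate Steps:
$\left(113 - 404\right) 95 = \left(-291\right) 95 = -27645$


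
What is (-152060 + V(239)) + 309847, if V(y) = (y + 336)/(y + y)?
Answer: 75422761/478 ≈ 1.5779e+5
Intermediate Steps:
V(y) = (336 + y)/(2*y) (V(y) = (336 + y)/((2*y)) = (336 + y)*(1/(2*y)) = (336 + y)/(2*y))
(-152060 + V(239)) + 309847 = (-152060 + (½)*(336 + 239)/239) + 309847 = (-152060 + (½)*(1/239)*575) + 309847 = (-152060 + 575/478) + 309847 = -72684105/478 + 309847 = 75422761/478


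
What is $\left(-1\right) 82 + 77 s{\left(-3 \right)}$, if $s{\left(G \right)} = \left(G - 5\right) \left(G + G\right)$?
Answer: $3614$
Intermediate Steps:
$s{\left(G \right)} = 2 G \left(-5 + G\right)$ ($s{\left(G \right)} = \left(-5 + G\right) 2 G = 2 G \left(-5 + G\right)$)
$\left(-1\right) 82 + 77 s{\left(-3 \right)} = \left(-1\right) 82 + 77 \cdot 2 \left(-3\right) \left(-5 - 3\right) = -82 + 77 \cdot 2 \left(-3\right) \left(-8\right) = -82 + 77 \cdot 48 = -82 + 3696 = 3614$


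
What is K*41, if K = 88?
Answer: 3608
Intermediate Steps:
K*41 = 88*41 = 3608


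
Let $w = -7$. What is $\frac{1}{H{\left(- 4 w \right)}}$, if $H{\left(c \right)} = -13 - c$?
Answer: $- \frac{1}{41} \approx -0.02439$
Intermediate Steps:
$\frac{1}{H{\left(- 4 w \right)}} = \frac{1}{-13 - \left(-4\right) \left(-7\right)} = \frac{1}{-13 - 28} = \frac{1}{-41} = - \frac{1}{41}$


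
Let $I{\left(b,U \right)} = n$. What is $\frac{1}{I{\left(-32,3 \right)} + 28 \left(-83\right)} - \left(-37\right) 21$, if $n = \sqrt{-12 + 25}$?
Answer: $\frac{4196545927}{5400963} - \frac{\sqrt{13}}{5400963} \approx 777.0$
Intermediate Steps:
$n = \sqrt{13} \approx 3.6056$
$I{\left(b,U \right)} = \sqrt{13}$
$\frac{1}{I{\left(-32,3 \right)} + 28 \left(-83\right)} - \left(-37\right) 21 = \frac{1}{\sqrt{13} + 28 \left(-83\right)} - \left(-37\right) 21 = \frac{1}{\sqrt{13} - 2324} - -777 = \frac{1}{-2324 + \sqrt{13}} + 777 = 777 + \frac{1}{-2324 + \sqrt{13}}$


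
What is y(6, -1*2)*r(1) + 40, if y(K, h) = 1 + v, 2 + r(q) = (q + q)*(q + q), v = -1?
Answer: 40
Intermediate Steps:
r(q) = -2 + 4*q**2 (r(q) = -2 + (q + q)*(q + q) = -2 + (2*q)*(2*q) = -2 + 4*q**2)
y(K, h) = 0 (y(K, h) = 1 - 1 = 0)
y(6, -1*2)*r(1) + 40 = 0*(-2 + 4*1**2) + 40 = 0*(-2 + 4*1) + 40 = 0*(-2 + 4) + 40 = 0*2 + 40 = 0 + 40 = 40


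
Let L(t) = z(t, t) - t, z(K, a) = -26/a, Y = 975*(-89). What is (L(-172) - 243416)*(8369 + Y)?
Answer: 820086420113/43 ≈ 1.9072e+10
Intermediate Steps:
Y = -86775
L(t) = -t - 26/t (L(t) = -26/t - t = -t - 26/t)
(L(-172) - 243416)*(8369 + Y) = ((-1*(-172) - 26/(-172)) - 243416)*(8369 - 86775) = ((172 - 26*(-1/172)) - 243416)*(-78406) = ((172 + 13/86) - 243416)*(-78406) = (14805/86 - 243416)*(-78406) = -20918971/86*(-78406) = 820086420113/43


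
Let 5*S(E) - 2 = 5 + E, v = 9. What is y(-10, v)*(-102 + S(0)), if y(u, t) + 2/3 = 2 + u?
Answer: 13078/15 ≈ 871.87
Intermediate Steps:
y(u, t) = 4/3 + u (y(u, t) = -⅔ + (2 + u) = 4/3 + u)
S(E) = 7/5 + E/5 (S(E) = ⅖ + (5 + E)/5 = ⅖ + (1 + E/5) = 7/5 + E/5)
y(-10, v)*(-102 + S(0)) = (4/3 - 10)*(-102 + (7/5 + (⅕)*0)) = -26*(-102 + (7/5 + 0))/3 = -26*(-102 + 7/5)/3 = -26/3*(-503/5) = 13078/15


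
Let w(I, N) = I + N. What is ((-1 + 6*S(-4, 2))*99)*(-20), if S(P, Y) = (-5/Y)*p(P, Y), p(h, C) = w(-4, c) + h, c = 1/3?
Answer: -225720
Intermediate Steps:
c = 1/3 ≈ 0.33333
p(h, C) = -11/3 + h (p(h, C) = (-4 + 1/3) + h = -11/3 + h)
S(P, Y) = -5*(-11/3 + P)/Y (S(P, Y) = (-5/Y)*(-11/3 + P) = -5*(-11/3 + P)/Y)
((-1 + 6*S(-4, 2))*99)*(-20) = ((-1 + 6*((5/3)*(11 - 3*(-4))/2))*99)*(-20) = ((-1 + 6*((5/3)*(1/2)*(11 + 12)))*99)*(-20) = ((-1 + 6*((5/3)*(1/2)*23))*99)*(-20) = ((-1 + 6*(115/6))*99)*(-20) = ((-1 + 115)*99)*(-20) = (114*99)*(-20) = 11286*(-20) = -225720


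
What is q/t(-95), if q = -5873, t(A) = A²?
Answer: -5873/9025 ≈ -0.65075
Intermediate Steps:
q/t(-95) = -5873/((-95)²) = -5873/9025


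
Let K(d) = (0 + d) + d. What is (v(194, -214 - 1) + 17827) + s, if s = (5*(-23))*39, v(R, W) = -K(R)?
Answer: 12954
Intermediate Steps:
K(d) = 2*d (K(d) = d + d = 2*d)
v(R, W) = -2*R
s = -4485 (s = -115*39 = -4485)
(v(194, -214 - 1) + 17827) + s = (-2*194 + 17827) - 4485 = (-388 + 17827) - 4485 = 17439 - 4485 = 12954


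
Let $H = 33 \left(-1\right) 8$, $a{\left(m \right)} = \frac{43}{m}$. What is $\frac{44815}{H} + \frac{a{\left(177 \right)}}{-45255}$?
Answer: $- \frac{119658070459}{704891880} \approx -169.75$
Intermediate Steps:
$H = -264$ ($H = \left(-33\right) 8 = -264$)
$\frac{44815}{H} + \frac{a{\left(177 \right)}}{-45255} = \frac{44815}{-264} + \frac{43 \cdot \frac{1}{177}}{-45255} = 44815 \left(- \frac{1}{264}\right) + 43 \cdot \frac{1}{177} \left(- \frac{1}{45255}\right) = - \frac{44815}{264} + \frac{43}{177} \left(- \frac{1}{45255}\right) = - \frac{44815}{264} - \frac{43}{8010135} = - \frac{119658070459}{704891880}$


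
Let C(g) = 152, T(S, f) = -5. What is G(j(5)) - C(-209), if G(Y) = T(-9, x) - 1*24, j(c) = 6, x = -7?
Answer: -181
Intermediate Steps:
G(Y) = -29 (G(Y) = -5 - 1*24 = -5 - 24 = -29)
G(j(5)) - C(-209) = -29 - 1*152 = -29 - 152 = -181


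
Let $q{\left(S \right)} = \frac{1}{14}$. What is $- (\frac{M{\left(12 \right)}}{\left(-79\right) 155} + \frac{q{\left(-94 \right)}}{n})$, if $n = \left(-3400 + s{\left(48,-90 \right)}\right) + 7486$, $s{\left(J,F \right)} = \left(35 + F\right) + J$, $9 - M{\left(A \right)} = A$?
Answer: $- \frac{183563}{699262970} \approx -0.00026251$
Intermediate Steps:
$M{\left(A \right)} = 9 - A$
$s{\left(J,F \right)} = 35 + F + J$
$n = 4079$ ($n = \left(-3400 + \left(35 - 90 + 48\right)\right) + 7486 = \left(-3400 - 7\right) + 7486 = -3407 + 7486 = 4079$)
$q{\left(S \right)} = \frac{1}{14}$
$- (\frac{M{\left(12 \right)}}{\left(-79\right) 155} + \frac{q{\left(-94 \right)}}{n}) = - (\frac{9 - 12}{\left(-79\right) 155} + \frac{1}{14 \cdot 4079}) = - (\frac{9 - 12}{-12245} + \frac{1}{14} \cdot \frac{1}{4079}) = - (\left(-3\right) \left(- \frac{1}{12245}\right) + \frac{1}{57106}) = - (\frac{3}{12245} + \frac{1}{57106}) = \left(-1\right) \frac{183563}{699262970} = - \frac{183563}{699262970}$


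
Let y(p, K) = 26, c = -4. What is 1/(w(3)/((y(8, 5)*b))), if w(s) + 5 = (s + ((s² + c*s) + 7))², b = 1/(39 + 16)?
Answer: 13/1210 ≈ 0.010744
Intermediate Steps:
b = 1/55 ≈ 0.018182
w(s) = -5 + (7 + s² - 3*s)² (w(s) = -5 + (s + ((s² - 4*s) + 7))² = -5 + (s + (7 + s² - 4*s))² = -5 + (7 + s² - 3*s)²)
1/(w(3)/((y(8, 5)*b))) = 1/((-5 + (7 + 3² - 3*3)²)/((26*(1/55)))) = 1/((-5 + (7 + 9 - 9)²)/(26/55)) = 1/((-5 + 7²)*(55/26)) = 1/((-5 + 49)*(55/26)) = 1/(44*(55/26)) = 1/(1210/13) = 13/1210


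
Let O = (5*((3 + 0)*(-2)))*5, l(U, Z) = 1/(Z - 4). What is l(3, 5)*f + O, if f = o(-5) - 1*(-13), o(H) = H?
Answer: -142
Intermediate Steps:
l(U, Z) = 1/(-4 + Z)
f = 8 (f = -5 - 1*(-13) = -5 + 13 = 8)
O = -150 (O = (5*(3*(-2)))*5 = (5*(-6))*5 = -30*5 = -150)
l(3, 5)*f + O = 8/(-4 + 5) - 150 = 8/1 - 150 = 1*8 - 150 = 8 - 150 = -142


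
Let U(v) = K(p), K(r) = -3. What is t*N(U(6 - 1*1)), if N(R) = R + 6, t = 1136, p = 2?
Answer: 3408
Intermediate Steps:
U(v) = -3
N(R) = 6 + R
t*N(U(6 - 1*1)) = 1136*(6 - 3) = 1136*3 = 3408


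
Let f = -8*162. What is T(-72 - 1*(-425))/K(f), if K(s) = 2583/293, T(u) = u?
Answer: 103429/2583 ≈ 40.042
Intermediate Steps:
f = -1296
K(s) = 2583/293 (K(s) = 2583*(1/293) = 2583/293)
T(-72 - 1*(-425))/K(f) = (-72 - 1*(-425))/(2583/293) = (-72 + 425)*(293/2583) = 353*(293/2583) = 103429/2583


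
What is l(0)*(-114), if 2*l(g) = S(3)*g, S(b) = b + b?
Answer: 0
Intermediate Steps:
S(b) = 2*b
l(g) = 3*g (l(g) = ((2*3)*g)/2 = (6*g)/2 = 3*g)
l(0)*(-114) = (3*0)*(-114) = 0*(-114) = 0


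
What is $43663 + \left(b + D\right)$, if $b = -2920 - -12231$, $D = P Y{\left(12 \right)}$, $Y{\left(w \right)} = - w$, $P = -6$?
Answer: $53046$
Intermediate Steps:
$D = 72$ ($D = - 6 \left(\left(-1\right) 12\right) = \left(-6\right) \left(-12\right) = 72$)
$b = 9311$ ($b = -2920 + 12231 = 9311$)
$43663 + \left(b + D\right) = 43663 + \left(9311 + 72\right) = 43663 + 9383 = 53046$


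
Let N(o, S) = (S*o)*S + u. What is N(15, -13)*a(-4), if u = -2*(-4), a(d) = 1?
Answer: 2543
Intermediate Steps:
u = 8
N(o, S) = 8 + o*S**2 (N(o, S) = (S*o)*S + 8 = o*S**2 + 8 = 8 + o*S**2)
N(15, -13)*a(-4) = (8 + 15*(-13)**2)*1 = (8 + 15*169)*1 = (8 + 2535)*1 = 2543*1 = 2543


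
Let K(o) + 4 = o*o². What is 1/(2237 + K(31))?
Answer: 1/32024 ≈ 3.1227e-5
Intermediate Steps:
K(o) = -4 + o³ (K(o) = -4 + o*o² = -4 + o³)
1/(2237 + K(31)) = 1/(2237 + (-4 + 31³)) = 1/(2237 + (-4 + 29791)) = 1/(2237 + 29787) = 1/32024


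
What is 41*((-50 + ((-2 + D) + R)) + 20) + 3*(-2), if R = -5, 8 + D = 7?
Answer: -1564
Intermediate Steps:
D = -1 (D = -8 + 7 = -1)
41*((-50 + ((-2 + D) + R)) + 20) + 3*(-2) = 41*((-50 + ((-2 - 1) - 5)) + 20) + 3*(-2) = 41*((-50 + (-3 - 5)) + 20) - 6 = 41*((-50 - 8) + 20) - 6 = 41*(-58 + 20) - 6 = 41*(-38) - 6 = -1558 - 6 = -1564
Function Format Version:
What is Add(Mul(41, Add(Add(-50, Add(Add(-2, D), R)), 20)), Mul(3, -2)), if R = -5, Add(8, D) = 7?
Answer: -1564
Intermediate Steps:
D = -1 (D = Add(-8, 7) = -1)
Add(Mul(41, Add(Add(-50, Add(Add(-2, D), R)), 20)), Mul(3, -2)) = Add(Mul(41, Add(Add(-50, Add(Add(-2, -1), -5)), 20)), Mul(3, -2)) = Add(Mul(41, Add(Add(-50, Add(-3, -5)), 20)), -6) = Add(Mul(41, Add(Add(-50, -8), 20)), -6) = Add(Mul(41, Add(-58, 20)), -6) = Add(Mul(41, -38), -6) = Add(-1558, -6) = -1564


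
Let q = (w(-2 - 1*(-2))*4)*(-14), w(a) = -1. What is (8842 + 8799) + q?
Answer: 17697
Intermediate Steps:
q = 56 (q = -1*4*(-14) = -4*(-14) = 56)
(8842 + 8799) + q = (8842 + 8799) + 56 = 17641 + 56 = 17697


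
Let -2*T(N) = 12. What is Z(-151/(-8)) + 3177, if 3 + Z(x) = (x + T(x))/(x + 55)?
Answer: 1875937/591 ≈ 3174.2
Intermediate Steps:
T(N) = -6 (T(N) = -1/2*12 = -6)
Z(x) = -3 + (-6 + x)/(55 + x) (Z(x) = -3 + (x - 6)/(x + 55) = -3 + (-6 + x)/(55 + x))
Z(-151/(-8)) + 3177 = (-171 - (-302)/(-8))/(55 - 151/(-8)) + 3177 = (-171 - (-302)*(-1)/8)/(55 - 151*(-1/8)) + 3177 = (-171 - 2*151/8)/(55 + 151/8) + 3177 = (-171 - 151/4)/(591/8) + 3177 = (8/591)*(-835/4) + 3177 = -1670/591 + 3177 = 1875937/591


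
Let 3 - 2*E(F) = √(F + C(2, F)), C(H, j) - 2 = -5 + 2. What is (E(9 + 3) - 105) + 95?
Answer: -17/2 - √11/2 ≈ -10.158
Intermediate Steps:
C(H, j) = -1 (C(H, j) = 2 + (-5 + 2) = 2 - 3 = -1)
E(F) = 3/2 - √(-1 + F)/2 (E(F) = 3/2 - √(F - 1)/2 = 3/2 - √(-1 + F)/2)
(E(9 + 3) - 105) + 95 = ((3/2 - √(-1 + (9 + 3))/2) - 105) + 95 = ((3/2 - √(-1 + 12)/2) - 105) + 95 = ((3/2 - √11/2) - 105) + 95 = (-207/2 - √11/2) + 95 = -17/2 - √11/2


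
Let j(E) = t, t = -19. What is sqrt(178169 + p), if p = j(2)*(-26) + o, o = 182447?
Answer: sqrt(361110) ≈ 600.92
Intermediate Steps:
j(E) = -19
p = 182941 (p = -19*(-26) + 182447 = 494 + 182447 = 182941)
sqrt(178169 + p) = sqrt(178169 + 182941) = sqrt(361110)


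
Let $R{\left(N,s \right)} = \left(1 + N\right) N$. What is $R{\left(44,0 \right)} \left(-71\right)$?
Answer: $-140580$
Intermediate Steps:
$R{\left(N,s \right)} = N \left(1 + N\right)$
$R{\left(44,0 \right)} \left(-71\right) = 44 \left(1 + 44\right) \left(-71\right) = 44 \cdot 45 \left(-71\right) = 1980 \left(-71\right) = -140580$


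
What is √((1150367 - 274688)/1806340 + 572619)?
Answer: 3*√37910470225515/24410 ≈ 756.72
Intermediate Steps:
√((1150367 - 274688)/1806340 + 572619) = √(875679*(1/1806340) + 572619) = √(23667/48820 + 572619) = √(27955283247/48820) = 3*√37910470225515/24410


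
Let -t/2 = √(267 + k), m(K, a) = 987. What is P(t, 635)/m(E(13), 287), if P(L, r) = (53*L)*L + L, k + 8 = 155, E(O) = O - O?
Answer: 29256/329 - 2*√46/329 ≈ 88.883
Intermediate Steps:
E(O) = 0
k = 147 (k = -8 + 155 = 147)
t = -6*√46 (t = -2*√(267 + 147) = -6*√46 ≈ -40.694)
P(L, r) = L + 53*L² (P(L, r) = 53*L² + L = L + 53*L²)
P(t, 635)/m(E(13), 287) = ((-6*√46)*(1 + 53*(-6*√46)))/987 = ((-6*√46)*(1 - 318*√46))*(1/987) = -6*√46*(1 - 318*√46)*(1/987) = -2*√46*(1 - 318*√46)/329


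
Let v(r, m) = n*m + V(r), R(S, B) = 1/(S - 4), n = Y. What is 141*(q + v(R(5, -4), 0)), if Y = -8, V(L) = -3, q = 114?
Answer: 15651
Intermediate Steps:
n = -8
R(S, B) = 1/(-4 + S)
v(r, m) = -3 - 8*m (v(r, m) = -8*m - 3 = -3 - 8*m)
141*(q + v(R(5, -4), 0)) = 141*(114 + (-3 - 8*0)) = 141*(114 + (-3 + 0)) = 141*(114 - 3) = 141*111 = 15651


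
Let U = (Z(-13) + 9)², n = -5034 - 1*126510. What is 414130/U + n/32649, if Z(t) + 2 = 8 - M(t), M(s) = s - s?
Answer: 899422198/489735 ≈ 1836.5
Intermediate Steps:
M(s) = 0
Z(t) = 6 (Z(t) = -2 + (8 - 1*0) = -2 + (8 + 0) = -2 + 8 = 6)
n = -131544 (n = -5034 - 126510 = -131544)
U = 225 (U = (6 + 9)² = 15² = 225)
414130/U + n/32649 = 414130/225 - 131544/32649 = 414130*(1/225) - 131544*1/32649 = 82826/45 - 43848/10883 = 899422198/489735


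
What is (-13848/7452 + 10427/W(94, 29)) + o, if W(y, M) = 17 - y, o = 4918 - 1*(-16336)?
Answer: 1009738493/47817 ≈ 21117.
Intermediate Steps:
o = 21254 (o = 4918 + 16336 = 21254)
(-13848/7452 + 10427/W(94, 29)) + o = (-13848/7452 + 10427/(17 - 1*94)) + 21254 = (-13848*1/7452 + 10427/(17 - 94)) + 21254 = (-1154/621 + 10427/(-77)) + 21254 = (-1154/621 + 10427*(-1/77)) + 21254 = (-1154/621 - 10427/77) + 21254 = -6564025/47817 + 21254 = 1009738493/47817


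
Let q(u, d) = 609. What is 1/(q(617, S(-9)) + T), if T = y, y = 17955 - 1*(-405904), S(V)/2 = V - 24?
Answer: 1/424468 ≈ 2.3559e-6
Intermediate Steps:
S(V) = -48 + 2*V (S(V) = 2*(V - 24) = 2*(-24 + V) = -48 + 2*V)
y = 423859 (y = 17955 + 405904 = 423859)
T = 423859
1/(q(617, S(-9)) + T) = 1/(609 + 423859) = 1/424468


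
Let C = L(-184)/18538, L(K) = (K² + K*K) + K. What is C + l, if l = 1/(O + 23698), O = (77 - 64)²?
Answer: 35037159/9618401 ≈ 3.6427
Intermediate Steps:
L(K) = K + 2*K² (L(K) = (K² + K²) + K = 2*K² + K = K + 2*K²)
O = 169 (O = 13² = 169)
C = 1468/403 (C = -184*(1 + 2*(-184))/18538 = -184*(1 - 368)*(1/18538) = -184*(-367)*(1/18538) = 67528*(1/18538) = 1468/403 ≈ 3.6427)
l = 1/23867 (l = 1/(169 + 23698) = 1/23867 ≈ 4.1899e-5)
C + l = 1468/403 + 1/23867 = 35037159/9618401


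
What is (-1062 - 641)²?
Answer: 2900209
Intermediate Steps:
(-1062 - 641)² = (-1703)² = 2900209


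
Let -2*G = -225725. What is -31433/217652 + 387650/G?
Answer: 6466015267/1965179908 ≈ 3.2903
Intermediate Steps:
G = 225725/2 (G = -1/2*(-225725) = 225725/2 ≈ 1.1286e+5)
-31433/217652 + 387650/G = -31433/217652 + 387650/(225725/2) = -31433*1/217652 + 387650*(2/225725) = -31433/217652 + 31012/9029 = 6466015267/1965179908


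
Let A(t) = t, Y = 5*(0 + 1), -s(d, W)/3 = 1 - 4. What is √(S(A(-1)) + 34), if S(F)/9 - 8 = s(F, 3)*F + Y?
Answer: √70 ≈ 8.3666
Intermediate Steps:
s(d, W) = 9 (s(d, W) = -3*(1 - 4) = -3*(-3) = 9)
Y = 5 (Y = 5*1 = 5)
S(F) = 117 + 81*F (S(F) = 72 + 9*(9*F + 5) = 72 + 9*(5 + 9*F) = 72 + (45 + 81*F) = 117 + 81*F)
√(S(A(-1)) + 34) = √((117 + 81*(-1)) + 34) = √((117 - 81) + 34) = √(36 + 34) = √70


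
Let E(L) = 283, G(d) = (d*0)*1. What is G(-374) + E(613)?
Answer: 283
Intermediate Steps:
G(d) = 0 (G(d) = 0*1 = 0)
G(-374) + E(613) = 0 + 283 = 283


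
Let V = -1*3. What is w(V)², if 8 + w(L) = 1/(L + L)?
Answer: 2401/36 ≈ 66.694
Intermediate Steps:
V = -3
w(L) = -8 + 1/(2*L) (w(L) = -8 + 1/(L + L) = -8 + 1/(2*L))
w(V)² = (-8 + (½)/(-3))² = (-8 + (½)*(-⅓))² = (-8 - ⅙)² = (-49/6)² = 2401/36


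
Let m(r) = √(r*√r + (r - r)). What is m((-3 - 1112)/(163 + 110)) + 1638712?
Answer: 1638712 + 273^(¼)*1115^(¾)*√(-I)/273 ≈ 1.6387e+6 - 2.0315*I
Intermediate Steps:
m(r) = √(r^(3/2)) (m(r) = √(r^(3/2) + 0) = √(r^(3/2)))
m((-3 - 1112)/(163 + 110)) + 1638712 = √(((-3 - 1112)/(163 + 110))^(3/2)) + 1638712 = √((-1115/273)^(3/2)) + 1638712 = √(-1115*I*√304395/74529) + 1638712 = 273^(¼)*1115^(¾)*√(-I)/273 + 1638712 = 1638712 + 273^(¼)*1115^(¾)*√(-I)/273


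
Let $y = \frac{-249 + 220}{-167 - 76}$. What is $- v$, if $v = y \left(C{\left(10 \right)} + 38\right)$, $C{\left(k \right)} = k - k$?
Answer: $- \frac{1102}{243} \approx -4.535$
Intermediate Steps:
$C{\left(k \right)} = 0$
$y = \frac{29}{243}$ ($y = - \frac{29}{-243} = \left(-29\right) \left(- \frac{1}{243}\right) = \frac{29}{243} \approx 0.11934$)
$v = \frac{1102}{243}$ ($v = \frac{29 \left(0 + 38\right)}{243} = \frac{29}{243} \cdot 38 = \frac{1102}{243} \approx 4.535$)
$- v = \left(-1\right) \frac{1102}{243} = - \frac{1102}{243}$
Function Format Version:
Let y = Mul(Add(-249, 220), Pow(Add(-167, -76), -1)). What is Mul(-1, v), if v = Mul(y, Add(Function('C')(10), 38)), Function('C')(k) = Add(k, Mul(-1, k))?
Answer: Rational(-1102, 243) ≈ -4.5350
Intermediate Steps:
Function('C')(k) = 0
y = Rational(29, 243) (y = Mul(-29, Pow(-243, -1)) = Mul(-29, Rational(-1, 243)) = Rational(29, 243) ≈ 0.11934)
v = Rational(1102, 243) (v = Mul(Rational(29, 243), Add(0, 38)) = Mul(Rational(29, 243), 38) = Rational(1102, 243) ≈ 4.5350)
Mul(-1, v) = Mul(-1, Rational(1102, 243)) = Rational(-1102, 243)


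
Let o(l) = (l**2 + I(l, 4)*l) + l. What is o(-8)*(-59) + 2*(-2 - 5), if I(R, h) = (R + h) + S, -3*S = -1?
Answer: -15146/3 ≈ -5048.7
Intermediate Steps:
S = 1/3 (S = -1/3*(-1) = 1/3 ≈ 0.33333)
I(R, h) = 1/3 + R + h (I(R, h) = (R + h) + 1/3 = 1/3 + R + h)
o(l) = l + l**2 + l*(13/3 + l) (o(l) = (l**2 + (1/3 + l + 4)*l) + l = (l**2 + (13/3 + l)*l) + l = (l**2 + l*(13/3 + l)) + l = l + l**2 + l*(13/3 + l))
o(-8)*(-59) + 2*(-2 - 5) = ((2/3)*(-8)*(8 + 3*(-8)))*(-59) + 2*(-2 - 5) = ((2/3)*(-8)*(8 - 24))*(-59) + 2*(-7) = ((2/3)*(-8)*(-16))*(-59) - 14 = (256/3)*(-59) - 14 = -15104/3 - 14 = -15146/3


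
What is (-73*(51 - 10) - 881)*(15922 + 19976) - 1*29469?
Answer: -139098321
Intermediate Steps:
(-73*(51 - 10) - 881)*(15922 + 19976) - 1*29469 = (-73*41 - 881)*35898 - 29469 = (-2993 - 881)*35898 - 29469 = -3874*35898 - 29469 = -139068852 - 29469 = -139098321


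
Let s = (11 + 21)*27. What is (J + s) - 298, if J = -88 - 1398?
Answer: -920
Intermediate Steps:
s = 864 (s = 32*27 = 864)
J = -1486
(J + s) - 298 = (-1486 + 864) - 298 = -622 - 298 = -920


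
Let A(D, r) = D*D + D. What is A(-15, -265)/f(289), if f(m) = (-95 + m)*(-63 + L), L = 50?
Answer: -105/1261 ≈ -0.083267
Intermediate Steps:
f(m) = 1235 - 13*m (f(m) = (-95 + m)*(-63 + 50) = (-95 + m)*(-13) = 1235 - 13*m)
A(D, r) = D + D**2 (A(D, r) = D**2 + D = D + D**2)
A(-15, -265)/f(289) = (-15*(1 - 15))/(1235 - 13*289) = (-15*(-14))/(1235 - 3757) = 210/(-2522) = 210*(-1/2522) = -105/1261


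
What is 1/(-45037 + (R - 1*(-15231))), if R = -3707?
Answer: -1/33513 ≈ -2.9839e-5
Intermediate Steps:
1/(-45037 + (R - 1*(-15231))) = 1/(-45037 + (-3707 - 1*(-15231))) = 1/(-45037 + (-3707 + 15231)) = 1/(-45037 + 11524) = 1/(-33513) = -1/33513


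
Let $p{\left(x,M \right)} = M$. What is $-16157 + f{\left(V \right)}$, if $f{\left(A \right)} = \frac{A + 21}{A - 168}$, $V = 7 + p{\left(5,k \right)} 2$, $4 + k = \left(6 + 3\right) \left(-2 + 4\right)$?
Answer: $- \frac{306991}{19} \approx -16157.0$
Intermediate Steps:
$k = 14$ ($k = -4 + \left(6 + 3\right) \left(-2 + 4\right) = -4 + 9 \cdot 2 = -4 + 18 = 14$)
$V = 35$ ($V = 7 + 14 \cdot 2 = 7 + 28 = 35$)
$f{\left(A \right)} = \frac{21 + A}{-168 + A}$
$-16157 + f{\left(V \right)} = -16157 + \frac{21 + 35}{-168 + 35} = -16157 + \frac{1}{-133} \cdot 56 = -16157 - \frac{8}{19} = - \frac{306991}{19}$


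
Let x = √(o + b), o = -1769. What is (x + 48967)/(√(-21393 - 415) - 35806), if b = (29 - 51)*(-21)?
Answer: (√1307 - 48967*I)/(2*(2*√1363 + 17903*I)) ≈ -1.3675 - 0.0066498*I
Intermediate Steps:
b = 462 (b = -22*(-21) = 462)
x = I*√1307 (x = √(-1769 + 462) = √(-1307) = I*√1307 ≈ 36.152*I)
(x + 48967)/(√(-21393 - 415) - 35806) = (I*√1307 + 48967)/(√(-21393 - 415) - 35806) = (48967 + I*√1307)/(√(-21808) - 35806) = (48967 + I*√1307)/(4*I*√1363 - 35806) = (48967 + I*√1307)/(-35806 + 4*I*√1363)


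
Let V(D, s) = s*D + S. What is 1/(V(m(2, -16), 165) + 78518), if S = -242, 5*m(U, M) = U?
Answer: 1/78342 ≈ 1.2765e-5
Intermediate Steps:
m(U, M) = U/5
V(D, s) = -242 + D*s (V(D, s) = s*D - 242 = D*s - 242 = -242 + D*s)
1/(V(m(2, -16), 165) + 78518) = 1/((-242 + ((⅕)*2)*165) + 78518) = 1/((-242 + (⅖)*165) + 78518) = 1/((-242 + 66) + 78518) = 1/(-176 + 78518) = 1/78342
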